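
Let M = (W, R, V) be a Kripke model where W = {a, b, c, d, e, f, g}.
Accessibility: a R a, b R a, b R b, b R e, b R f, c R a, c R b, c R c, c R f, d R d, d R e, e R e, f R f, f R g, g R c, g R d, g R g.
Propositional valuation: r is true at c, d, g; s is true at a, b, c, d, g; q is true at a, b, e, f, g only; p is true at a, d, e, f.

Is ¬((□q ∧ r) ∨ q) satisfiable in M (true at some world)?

Let φ = ¬((□q ∧ r) ∨ q). Evaluate φ at each world:
  a (successors {a}): φ is false.
  b (successors {a, b, e, f}): φ is false.
  c (successors {a, b, c, f}): φ is true.
  d (successors {d, e}): φ is true.
  e (successors {e}): φ is false.
  f (successors {f, g}): φ is false.
  g (successors {c, d, g}): φ is false.
Detail at c (witness):
  At c: (□q ∧ r) ∨ q is false, so ¬((□q ∧ r) ∨ q) is true.
    At c: □q ∧ r is false, q is false, so (□q ∧ r) ∨ q is false.
      At c: □q is false, r is true, so □q ∧ r is false.

Yes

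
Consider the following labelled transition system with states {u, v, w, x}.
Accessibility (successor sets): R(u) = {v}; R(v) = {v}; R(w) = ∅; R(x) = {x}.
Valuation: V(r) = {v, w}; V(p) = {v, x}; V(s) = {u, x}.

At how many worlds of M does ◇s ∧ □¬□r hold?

Recall that □ψ holds at a world iff ψ holds at every accessible world, and ◇ψ holds iff ψ holds at some accessible world.
Let φ = ◇s ∧ □¬□r. Evaluate φ at each world:
  u (successors {v}): φ is false.
  v (successors {v}): φ is false.
  w (successors ∅): φ is false.
  x (successors {x}): φ is true.
For instance, at u:
  At u: ◇s is false, □¬□r is false, so ◇s ∧ □¬□r is false.
    At u: ◇s requires s at some successor in {v}.
      At v: s is false.
    So ◇s is false at u.
    At u: □¬□r requires ¬□r at every successor {v}.
      ¬□r fails at v, so □¬□r is false at u.
Satisfying worlds: {x}

1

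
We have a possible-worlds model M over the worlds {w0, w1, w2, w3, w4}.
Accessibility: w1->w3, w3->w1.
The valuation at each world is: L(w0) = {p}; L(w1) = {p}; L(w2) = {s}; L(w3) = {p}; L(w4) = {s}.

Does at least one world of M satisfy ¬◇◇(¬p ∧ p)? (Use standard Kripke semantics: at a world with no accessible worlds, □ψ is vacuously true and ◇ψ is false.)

Let φ = ¬◇◇(¬p ∧ p). Evaluate φ at each world:
  w0 (successors ∅): φ is true.
  w1 (successors {w3}): φ is true.
  w2 (successors ∅): φ is true.
  w3 (successors {w1}): φ is true.
  w4 (successors ∅): φ is true.
Detail at w0 (witness):
  At w0: ◇◇(¬p ∧ p) is false, so ¬◇◇(¬p ∧ p) is true.
    At w0: no accessible worlds, so ◇◇(¬p ∧ p) is false.

Yes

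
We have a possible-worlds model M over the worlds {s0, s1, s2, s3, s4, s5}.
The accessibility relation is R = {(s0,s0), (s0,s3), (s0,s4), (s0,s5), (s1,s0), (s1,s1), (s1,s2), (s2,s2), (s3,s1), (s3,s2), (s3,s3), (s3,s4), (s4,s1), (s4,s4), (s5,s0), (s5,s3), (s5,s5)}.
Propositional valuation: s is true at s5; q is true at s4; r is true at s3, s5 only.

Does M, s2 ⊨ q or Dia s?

No

At s2: q is false, Dia s is false, so q or Dia s is false.
  At s2: Dia s requires s at some successor in {s2}.
    At s2: s is false.
  So Dia s is false at s2.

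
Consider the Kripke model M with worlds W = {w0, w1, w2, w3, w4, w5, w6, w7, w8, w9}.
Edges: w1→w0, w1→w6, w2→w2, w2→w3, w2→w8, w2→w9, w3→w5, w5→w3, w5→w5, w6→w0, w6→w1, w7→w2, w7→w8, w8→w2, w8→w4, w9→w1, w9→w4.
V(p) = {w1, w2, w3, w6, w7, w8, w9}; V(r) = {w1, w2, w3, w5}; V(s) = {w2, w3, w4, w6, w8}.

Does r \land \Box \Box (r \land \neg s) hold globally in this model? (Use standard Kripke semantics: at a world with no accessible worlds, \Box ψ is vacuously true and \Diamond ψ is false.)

Recall that \Box ψ holds at a world iff ψ holds at every accessible world, and \Diamond ψ holds iff ψ holds at some accessible world.
Let φ = r \land \Box \Box (r \land \neg s). Evaluate φ at each world:
  w0 (successors ∅): φ is false.
  w1 (successors {w0, w6}): φ is false.
  w2 (successors {w2, w3, w8, w9}): φ is false.
  w3 (successors {w5}): φ is false.
  w4 (successors ∅): φ is false.
  w5 (successors {w3, w5}): φ is false.
  w6 (successors {w0, w1}): φ is false.
  w7 (successors {w2, w8}): φ is false.
  w8 (successors {w2, w4}): φ is false.
  w9 (successors {w1, w4}): φ is false.
Detail at w0 (counterexample):
  At w0: r is false, \Box \Box (r \land \neg s) is true, so r \land \Box \Box (r \land \neg s) is false.
    At w0: no accessible worlds, so \Box \Box (r \land \neg s) holds vacuously.

No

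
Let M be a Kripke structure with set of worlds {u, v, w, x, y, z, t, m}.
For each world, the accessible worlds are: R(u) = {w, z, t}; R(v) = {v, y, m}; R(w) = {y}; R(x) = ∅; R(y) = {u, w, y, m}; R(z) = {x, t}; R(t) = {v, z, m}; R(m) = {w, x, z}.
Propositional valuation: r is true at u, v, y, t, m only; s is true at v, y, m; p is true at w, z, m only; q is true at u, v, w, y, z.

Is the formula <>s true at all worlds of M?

Recall that <>ψ holds at a world iff ψ holds at some accessible world.
Let φ = <>s. Evaluate φ at each world:
  u (successors {w, z, t}): φ is false.
  v (successors {v, y, m}): φ is true.
  w (successors {y}): φ is true.
  x (successors ∅): φ is false.
  y (successors {u, w, y, m}): φ is true.
  z (successors {x, t}): φ is false.
  t (successors {v, z, m}): φ is true.
  m (successors {w, x, z}): φ is false.
Detail at u (counterexample):
  At u: <>s requires s at some successor in {w, z, t}.
    At w: s is false.
    At z: s is false.
    At t: s is false.
  So <>s is false at u.

No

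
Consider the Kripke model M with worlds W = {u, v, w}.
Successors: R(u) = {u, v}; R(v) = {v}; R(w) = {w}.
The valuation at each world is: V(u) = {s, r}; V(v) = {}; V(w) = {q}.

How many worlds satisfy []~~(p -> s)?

Let φ = []~~(p -> s). Evaluate φ at each world:
  u (successors {u, v}): φ is true.
  v (successors {v}): φ is true.
  w (successors {w}): φ is true.
For instance, at v:
  At v: []~~(p -> s) requires ~~(p -> s) at every successor {v}.
    At v: ~~(p -> s) is true.
  So []~~(p -> s) is true at v.
Satisfying worlds: {u, v, w}

3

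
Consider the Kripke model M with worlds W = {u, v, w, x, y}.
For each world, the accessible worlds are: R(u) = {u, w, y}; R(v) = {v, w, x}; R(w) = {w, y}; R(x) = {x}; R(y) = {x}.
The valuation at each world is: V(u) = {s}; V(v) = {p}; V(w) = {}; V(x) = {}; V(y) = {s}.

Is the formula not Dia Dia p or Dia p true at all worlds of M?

Recall that Dia ψ holds at a world iff ψ holds at some accessible world.
Let φ = not Dia Dia p or Dia p. Evaluate φ at each world:
  u (successors {u, w, y}): φ is true.
  v (successors {v, w, x}): φ is true.
  w (successors {w, y}): φ is true.
  x (successors {x}): φ is true.
  y (successors {x}): φ is true.
For instance, at x:
  At x: not Dia Dia p is true, Dia p is false, so not Dia Dia p or Dia p is true.
    At x: Dia Dia p is false, so not Dia Dia p is true.
      At x: Dia Dia p requires Dia p at some successor in {x}.
        At x: Dia p is false.
      So Dia Dia p is false at x.
    At x: Dia p requires p at some successor in {x}.
      At x: p is false.
    So Dia p is false at x.

Yes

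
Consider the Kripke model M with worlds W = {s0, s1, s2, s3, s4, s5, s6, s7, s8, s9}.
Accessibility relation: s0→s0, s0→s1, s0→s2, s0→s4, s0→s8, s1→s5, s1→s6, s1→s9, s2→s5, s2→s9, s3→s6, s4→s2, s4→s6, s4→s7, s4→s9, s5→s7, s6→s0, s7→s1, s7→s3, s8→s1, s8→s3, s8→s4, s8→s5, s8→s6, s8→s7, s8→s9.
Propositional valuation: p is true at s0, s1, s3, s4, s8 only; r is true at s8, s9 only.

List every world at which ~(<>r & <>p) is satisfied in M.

s1, s2, s3, s4, s5, s6, s7, s9

Let φ = ~(<>r & <>p). Evaluate φ at each world:
  s0 (successors {s0, s1, s2, s4, s8}): φ is false.
  s1 (successors {s5, s6, s9}): φ is true.
  s2 (successors {s5, s9}): φ is true.
  s3 (successors {s6}): φ is true.
  s4 (successors {s2, s6, s7, s9}): φ is true.
  s5 (successors {s7}): φ is true.
  s6 (successors {s0}): φ is true.
  s7 (successors {s1, s3}): φ is true.
  s8 (successors {s1, s3, s4, s5, s6, s7, s9}): φ is false.
  s9 (successors ∅): φ is true.
For instance, at s7:
  At s7: <>r & <>p is false, so ~(<>r & <>p) is true.
    At s7: <>r is false, <>p is true, so <>r & <>p is false.
      At s7: <>r requires r at some successor in {s1, s3}.
        At s1: r is false.
        At s3: r is false.
      So <>r is false at s7.
      At s7: <>p requires p at some successor in {s1, s3}.
        p holds at s1, so <>p is true at s7.
Satisfying worlds: {s1, s2, s3, s4, s5, s6, s7, s9}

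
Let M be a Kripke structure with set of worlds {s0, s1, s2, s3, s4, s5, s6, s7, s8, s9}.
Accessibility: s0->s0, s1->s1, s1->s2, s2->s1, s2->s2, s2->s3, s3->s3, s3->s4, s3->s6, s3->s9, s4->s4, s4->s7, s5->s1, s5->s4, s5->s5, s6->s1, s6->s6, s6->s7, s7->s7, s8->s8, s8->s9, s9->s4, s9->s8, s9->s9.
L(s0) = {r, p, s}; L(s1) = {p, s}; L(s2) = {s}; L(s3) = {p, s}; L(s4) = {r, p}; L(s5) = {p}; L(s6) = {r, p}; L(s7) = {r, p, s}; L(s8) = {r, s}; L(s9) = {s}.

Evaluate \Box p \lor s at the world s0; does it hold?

At s0: \Box p is true, s is true, so \Box p \lor s is true.
  At s0: \Box p requires p at every successor {s0}.
    At s0: p is true.
  So \Box p is true at s0.

Yes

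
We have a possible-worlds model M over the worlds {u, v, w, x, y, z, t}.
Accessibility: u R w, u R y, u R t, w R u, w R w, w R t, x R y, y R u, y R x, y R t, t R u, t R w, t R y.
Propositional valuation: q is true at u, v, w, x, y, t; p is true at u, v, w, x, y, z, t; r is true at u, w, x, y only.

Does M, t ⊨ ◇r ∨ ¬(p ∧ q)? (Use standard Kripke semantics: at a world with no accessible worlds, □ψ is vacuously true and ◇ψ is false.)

At t: ◇r is true, ¬(p ∧ q) is false, so ◇r ∨ ¬(p ∧ q) is true.
  At t: ◇r requires r at some successor in {u, w, y}.
    r holds at u, so ◇r is true at t.

Yes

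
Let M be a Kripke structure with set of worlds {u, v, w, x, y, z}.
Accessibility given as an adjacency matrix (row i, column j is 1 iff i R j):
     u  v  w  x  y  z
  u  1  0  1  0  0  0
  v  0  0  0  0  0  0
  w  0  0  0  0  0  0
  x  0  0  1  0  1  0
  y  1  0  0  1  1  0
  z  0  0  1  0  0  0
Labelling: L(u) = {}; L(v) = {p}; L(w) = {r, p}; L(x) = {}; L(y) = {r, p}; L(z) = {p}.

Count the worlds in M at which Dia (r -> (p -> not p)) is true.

2

Recall that Dia ψ holds at a world iff ψ holds at some accessible world.
Let φ = Dia (r -> (p -> not p)). Evaluate φ at each world:
  u (successors {u, w}): φ is true.
  v (successors ∅): φ is false.
  w (successors ∅): φ is false.
  x (successors {w, y}): φ is false.
  y (successors {u, x, y}): φ is true.
  z (successors {w}): φ is false.
For instance, at u:
  At u: Dia (r -> (p -> not p)) requires r -> (p -> not p) at some successor in {u, w}.
    r -> (p -> not p) holds at u, so Dia (r -> (p -> not p)) is true at u.
Satisfying worlds: {u, y}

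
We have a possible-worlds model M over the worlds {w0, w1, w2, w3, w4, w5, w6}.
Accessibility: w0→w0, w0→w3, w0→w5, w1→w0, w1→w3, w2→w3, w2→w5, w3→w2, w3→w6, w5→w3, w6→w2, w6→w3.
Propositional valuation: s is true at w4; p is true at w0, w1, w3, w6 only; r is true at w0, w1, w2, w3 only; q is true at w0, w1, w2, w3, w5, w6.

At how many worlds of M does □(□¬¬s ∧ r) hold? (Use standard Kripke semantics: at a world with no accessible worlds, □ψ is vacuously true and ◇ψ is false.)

Let φ = □(□¬¬s ∧ r). Evaluate φ at each world:
  w0 (successors {w0, w3, w5}): φ is false.
  w1 (successors {w0, w3}): φ is false.
  w2 (successors {w3, w5}): φ is false.
  w3 (successors {w2, w6}): φ is false.
  w4 (successors ∅): φ is true.
  w5 (successors {w3}): φ is false.
  w6 (successors {w2, w3}): φ is false.
For instance, at w5:
  At w5: □(□¬¬s ∧ r) requires □¬¬s ∧ r at every successor {w3}.
    □¬¬s ∧ r fails at w3, so □(□¬¬s ∧ r) is false at w5.
      At w3: □¬¬s is false, r is true, so □¬¬s ∧ r is false.
Satisfying worlds: {w4}

1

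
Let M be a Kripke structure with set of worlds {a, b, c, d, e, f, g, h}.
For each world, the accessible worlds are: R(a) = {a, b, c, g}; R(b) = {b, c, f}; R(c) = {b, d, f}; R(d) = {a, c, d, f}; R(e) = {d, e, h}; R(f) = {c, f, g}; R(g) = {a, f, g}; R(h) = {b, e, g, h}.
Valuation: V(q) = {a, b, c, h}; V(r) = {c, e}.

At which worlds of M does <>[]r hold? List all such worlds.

Let φ = <>[]r. Evaluate φ at each world:
  a (successors {a, b, c, g}): φ is false.
  b (successors {b, c, f}): φ is false.
  c (successors {b, d, f}): φ is false.
  d (successors {a, c, d, f}): φ is false.
  e (successors {d, e, h}): φ is false.
  f (successors {c, f, g}): φ is false.
  g (successors {a, f, g}): φ is false.
  h (successors {b, e, g, h}): φ is false.
For instance, at b:
  At b: <>[]r requires []r at some successor in {b, c, f}.
    At b: []r is false.
    At c: []r is false.
    At f: []r is false.
  So <>[]r is false at b.
Satisfying worlds: none.

none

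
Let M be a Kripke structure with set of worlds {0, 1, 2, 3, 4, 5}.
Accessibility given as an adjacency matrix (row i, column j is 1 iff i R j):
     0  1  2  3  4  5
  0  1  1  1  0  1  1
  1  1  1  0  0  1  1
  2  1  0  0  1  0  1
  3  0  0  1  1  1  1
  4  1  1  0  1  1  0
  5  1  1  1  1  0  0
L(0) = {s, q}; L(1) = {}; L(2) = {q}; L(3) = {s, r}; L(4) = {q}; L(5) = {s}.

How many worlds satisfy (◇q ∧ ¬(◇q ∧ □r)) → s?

Let φ = (◇q ∧ ¬(◇q ∧ □r)) → s. Evaluate φ at each world:
  0 (successors {0, 1, 2, 4, 5}): φ is true.
  1 (successors {0, 1, 4, 5}): φ is false.
  2 (successors {0, 3, 5}): φ is false.
  3 (successors {2, 3, 4, 5}): φ is true.
  4 (successors {0, 1, 3, 4}): φ is false.
  5 (successors {0, 1, 2, 3}): φ is true.
For instance, at 5:
  At 5: ◇q ∧ ¬(◇q ∧ □r) is true, s is true, so (◇q ∧ ¬(◇q ∧ □r)) → s is true.
    At 5: ◇q is true, ¬(◇q ∧ □r) is true, so ◇q ∧ ¬(◇q ∧ □r) is true.
      At 5: ◇q requires q at some successor in {0, 1, 2, 3}.
        q holds at 0, so ◇q is true at 5.
      At 5: ◇q ∧ □r is false, so ¬(◇q ∧ □r) is true.
Satisfying worlds: {0, 3, 5}

3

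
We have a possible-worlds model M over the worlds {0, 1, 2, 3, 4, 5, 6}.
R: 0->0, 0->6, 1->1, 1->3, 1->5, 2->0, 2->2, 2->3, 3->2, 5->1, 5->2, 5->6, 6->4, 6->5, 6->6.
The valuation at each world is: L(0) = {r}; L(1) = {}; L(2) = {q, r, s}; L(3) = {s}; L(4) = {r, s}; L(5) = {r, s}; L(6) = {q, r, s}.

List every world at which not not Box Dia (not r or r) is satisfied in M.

Let φ = not not Box Dia (not r or r). Evaluate φ at each world:
  0 (successors {0, 6}): φ is true.
  1 (successors {1, 3, 5}): φ is true.
  2 (successors {0, 2, 3}): φ is true.
  3 (successors {2}): φ is true.
  4 (successors ∅): φ is true.
  5 (successors {1, 2, 6}): φ is true.
  6 (successors {4, 5, 6}): φ is false.
For instance, at 5:
  At 5: not Box Dia (not r or r) is false, so not not Box Dia (not r or r) is true.
    At 5: Box Dia (not r or r) is true, so not Box Dia (not r or r) is false.
      At 5: Box Dia (not r or r) requires Dia (not r or r) at every successor {1, 2, 6}.
        At 1: Dia (not r or r) is true.
        At 2: Dia (not r or r) is true.
        At 6: Dia (not r or r) is true.
      So Box Dia (not r or r) is true at 5.
Satisfying worlds: {0, 1, 2, 3, 4, 5}

0, 1, 2, 3, 4, 5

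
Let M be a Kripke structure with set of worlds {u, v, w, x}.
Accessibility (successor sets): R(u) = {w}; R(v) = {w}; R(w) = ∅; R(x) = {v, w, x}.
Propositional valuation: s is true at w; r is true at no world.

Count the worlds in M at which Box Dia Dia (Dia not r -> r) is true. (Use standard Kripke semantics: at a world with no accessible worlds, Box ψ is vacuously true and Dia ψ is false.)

Let φ = Box Dia Dia (Dia not r -> r). Evaluate φ at each world:
  u (successors {w}): φ is false.
  v (successors {w}): φ is false.
  w (successors ∅): φ is true.
  x (successors {v, w, x}): φ is false.
For instance, at u:
  At u: Box Dia Dia (Dia not r -> r) requires Dia Dia (Dia not r -> r) at every successor {w}.
    Dia Dia (Dia not r -> r) fails at w, so Box Dia Dia (Dia not r -> r) is false at u.
      At w: no accessible worlds, so Dia Dia (Dia not r -> r) is false.
Satisfying worlds: {w}

1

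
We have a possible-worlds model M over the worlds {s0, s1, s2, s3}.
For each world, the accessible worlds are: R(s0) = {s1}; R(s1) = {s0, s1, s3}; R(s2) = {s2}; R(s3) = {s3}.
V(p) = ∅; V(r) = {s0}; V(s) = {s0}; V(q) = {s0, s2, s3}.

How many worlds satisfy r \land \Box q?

Let φ = r \land \Box q. Evaluate φ at each world:
  s0 (successors {s1}): φ is false.
  s1 (successors {s0, s1, s3}): φ is false.
  s2 (successors {s2}): φ is false.
  s3 (successors {s3}): φ is false.
For instance, at s0:
  At s0: r is true, \Box q is false, so r \land \Box q is false.
    At s0: \Box q requires q at every successor {s1}.
      q fails at s1, so \Box q is false at s0.
Satisfying worlds: none.

0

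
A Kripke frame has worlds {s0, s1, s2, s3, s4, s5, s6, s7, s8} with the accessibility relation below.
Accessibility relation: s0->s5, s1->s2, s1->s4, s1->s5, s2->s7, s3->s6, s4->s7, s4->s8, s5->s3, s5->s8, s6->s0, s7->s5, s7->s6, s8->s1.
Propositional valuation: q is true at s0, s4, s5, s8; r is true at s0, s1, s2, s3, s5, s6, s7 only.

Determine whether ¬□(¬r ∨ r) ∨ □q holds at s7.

At s7: ¬□(¬r ∨ r) is false, □q is false, so ¬□(¬r ∨ r) ∨ □q is false.
  At s7: □(¬r ∨ r) is true, so ¬□(¬r ∨ r) is false.
    At s7: □(¬r ∨ r) requires ¬r ∨ r at every successor {s5, s6}.
      At s5: ¬r ∨ r is true.
      At s6: ¬r ∨ r is true.
    So □(¬r ∨ r) is true at s7.
  At s7: □q requires q at every successor {s5, s6}.
    q fails at s6, so □q is false at s7.

No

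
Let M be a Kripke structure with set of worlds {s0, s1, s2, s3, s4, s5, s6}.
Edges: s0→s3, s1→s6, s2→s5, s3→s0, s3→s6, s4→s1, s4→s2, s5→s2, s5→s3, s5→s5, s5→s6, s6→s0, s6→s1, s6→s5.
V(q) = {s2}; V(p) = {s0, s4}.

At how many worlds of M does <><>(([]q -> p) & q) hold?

Let φ = <><>(([]q -> p) & q). Evaluate φ at each world:
  s0 (successors {s3}): φ is false.
  s1 (successors {s6}): φ is false.
  s2 (successors {s5}): φ is true.
  s3 (successors {s0, s6}): φ is false.
  s4 (successors {s1, s2}): φ is false.
  s5 (successors {s2, s3, s5, s6}): φ is true.
  s6 (successors {s0, s1, s5}): φ is true.
For instance, at s6:
  At s6: <><>(([]q -> p) & q) requires <>(([]q -> p) & q) at some successor in {s0, s1, s5}.
    <>(([]q -> p) & q) holds at s5, so <><>(([]q -> p) & q) is true at s6.
      At s5: <>(([]q -> p) & q) requires ([]q -> p) & q at some successor in {s2, s3, s5, s6}.
        ([]q -> p) & q holds at s2, so <>(([]q -> p) & q) is true at s5.
Satisfying worlds: {s2, s5, s6}

3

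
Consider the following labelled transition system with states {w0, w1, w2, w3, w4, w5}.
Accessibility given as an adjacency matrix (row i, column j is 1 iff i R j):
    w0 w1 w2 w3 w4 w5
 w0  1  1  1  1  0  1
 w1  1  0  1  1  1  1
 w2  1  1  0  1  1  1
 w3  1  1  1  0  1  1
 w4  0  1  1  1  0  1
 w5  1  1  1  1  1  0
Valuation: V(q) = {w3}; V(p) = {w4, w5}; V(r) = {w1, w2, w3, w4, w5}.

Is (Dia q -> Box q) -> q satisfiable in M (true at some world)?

Let φ = (Dia q -> Box q) -> q. Evaluate φ at each world:
  w0 (successors {w0, w1, w2, w3, w5}): φ is true.
  w1 (successors {w0, w2, w3, w4, w5}): φ is true.
  w2 (successors {w0, w1, w3, w4, w5}): φ is true.
  w3 (successors {w0, w1, w2, w4, w5}): φ is true.
  w4 (successors {w1, w2, w3, w5}): φ is true.
  w5 (successors {w0, w1, w2, w3, w4}): φ is true.
Detail at w0 (witness):
  At w0: Dia q -> Box q is false, q is false, so (Dia q -> Box q) -> q is true.
    At w0: Dia q is true, Box q is false, so Dia q -> Box q is false.
      At w0: Dia q requires q at some successor in {w0, w1, w2, w3, w5}.
        q holds at w3, so Dia q is true at w0.
      At w0: Box q requires q at every successor {w0, w1, w2, w3, w5}.
        q fails at w0, so Box q is false at w0.

Yes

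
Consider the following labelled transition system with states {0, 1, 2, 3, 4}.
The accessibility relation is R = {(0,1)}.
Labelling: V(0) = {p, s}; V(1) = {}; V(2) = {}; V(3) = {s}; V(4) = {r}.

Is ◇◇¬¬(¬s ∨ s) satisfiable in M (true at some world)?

Recall that ◇ψ holds at a world iff ψ holds at some accessible world.
Let φ = ◇◇¬¬(¬s ∨ s). Evaluate φ at each world:
  0 (successors {1}): φ is false.
  1 (successors ∅): φ is false.
  2 (successors ∅): φ is false.
  3 (successors ∅): φ is false.
  4 (successors ∅): φ is false.
For instance, at 0:
  At 0: ◇◇¬¬(¬s ∨ s) requires ◇¬¬(¬s ∨ s) at some successor in {1}.
    At 1: ◇¬¬(¬s ∨ s) is false.
  So ◇◇¬¬(¬s ∨ s) is false at 0.

No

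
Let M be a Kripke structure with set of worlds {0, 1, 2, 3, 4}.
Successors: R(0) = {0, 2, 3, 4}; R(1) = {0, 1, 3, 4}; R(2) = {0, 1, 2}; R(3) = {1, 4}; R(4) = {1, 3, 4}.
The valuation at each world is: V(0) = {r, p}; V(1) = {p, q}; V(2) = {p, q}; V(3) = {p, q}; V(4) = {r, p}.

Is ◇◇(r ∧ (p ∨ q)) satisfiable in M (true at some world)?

Yes

Let φ = ◇◇(r ∧ (p ∨ q)). Evaluate φ at each world:
  0 (successors {0, 2, 3, 4}): φ is true.
  1 (successors {0, 1, 3, 4}): φ is true.
  2 (successors {0, 1, 2}): φ is true.
  3 (successors {1, 4}): φ is true.
  4 (successors {1, 3, 4}): φ is true.
Detail at 0 (witness):
  At 0: ◇◇(r ∧ (p ∨ q)) requires ◇(r ∧ (p ∨ q)) at some successor in {0, 2, 3, 4}.
    ◇(r ∧ (p ∨ q)) holds at 0, so ◇◇(r ∧ (p ∨ q)) is true at 0.
      At 0: ◇(r ∧ (p ∨ q)) requires r ∧ (p ∨ q) at some successor in {0, 2, 3, 4}.
        r ∧ (p ∨ q) holds at 0, so ◇(r ∧ (p ∨ q)) is true at 0.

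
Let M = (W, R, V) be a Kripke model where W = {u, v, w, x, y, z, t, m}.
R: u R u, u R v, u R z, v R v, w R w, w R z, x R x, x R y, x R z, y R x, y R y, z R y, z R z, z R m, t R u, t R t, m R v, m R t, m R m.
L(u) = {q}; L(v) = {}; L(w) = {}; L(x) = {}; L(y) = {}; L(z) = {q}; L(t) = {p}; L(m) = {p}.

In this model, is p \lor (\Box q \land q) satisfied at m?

At m: p is true, \Box q \land q is false, so p \lor (\Box q \land q) is true.
  At m: \Box q is false, q is false, so \Box q \land q is false.
    At m: \Box q requires q at every successor {v, t, m}.
      q fails at v, so \Box q is false at m.

Yes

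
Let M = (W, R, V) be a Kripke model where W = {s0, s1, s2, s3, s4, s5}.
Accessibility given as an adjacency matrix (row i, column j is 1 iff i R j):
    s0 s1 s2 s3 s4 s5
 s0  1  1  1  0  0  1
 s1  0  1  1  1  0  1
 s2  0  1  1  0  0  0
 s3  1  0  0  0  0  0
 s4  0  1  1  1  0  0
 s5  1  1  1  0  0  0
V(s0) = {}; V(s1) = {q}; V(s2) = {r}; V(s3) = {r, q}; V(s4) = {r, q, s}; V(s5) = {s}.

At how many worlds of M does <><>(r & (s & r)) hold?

0

Recall that <>ψ holds at a world iff ψ holds at some accessible world.
Let φ = <><>(r & (s & r)). Evaluate φ at each world:
  s0 (successors {s0, s1, s2, s5}): φ is false.
  s1 (successors {s1, s2, s3, s5}): φ is false.
  s2 (successors {s1, s2}): φ is false.
  s3 (successors {s0}): φ is false.
  s4 (successors {s1, s2, s3}): φ is false.
  s5 (successors {s0, s1, s2}): φ is false.
For instance, at s3:
  At s3: <><>(r & (s & r)) requires <>(r & (s & r)) at some successor in {s0}.
    At s0: <>(r & (s & r)) is false.
  So <><>(r & (s & r)) is false at s3.
Satisfying worlds: none.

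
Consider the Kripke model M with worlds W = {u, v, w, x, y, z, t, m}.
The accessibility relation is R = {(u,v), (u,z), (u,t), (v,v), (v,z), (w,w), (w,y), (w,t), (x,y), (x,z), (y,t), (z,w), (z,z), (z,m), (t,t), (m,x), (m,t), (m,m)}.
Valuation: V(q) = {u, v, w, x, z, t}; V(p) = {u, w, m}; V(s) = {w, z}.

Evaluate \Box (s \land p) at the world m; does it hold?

Recall that \Box ψ holds at a world iff ψ holds at every accessible world, and \Diamond ψ holds iff ψ holds at some accessible world.
At m: \Box (s \land p) requires s \land p at every successor {x, t, m}.
  s \land p fails at x, so \Box (s \land p) is false at m.

No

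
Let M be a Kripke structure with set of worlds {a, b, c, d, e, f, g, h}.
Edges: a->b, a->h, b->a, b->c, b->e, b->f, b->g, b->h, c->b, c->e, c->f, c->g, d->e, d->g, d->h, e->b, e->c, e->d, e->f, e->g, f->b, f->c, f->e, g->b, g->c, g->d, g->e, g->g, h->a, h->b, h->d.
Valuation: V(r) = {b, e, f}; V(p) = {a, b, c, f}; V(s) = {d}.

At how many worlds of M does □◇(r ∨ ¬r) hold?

Let φ = □◇(r ∨ ¬r). Evaluate φ at each world:
  a (successors {b, h}): φ is true.
  b (successors {a, c, e, f, g, h}): φ is true.
  c (successors {b, e, f, g}): φ is true.
  d (successors {e, g, h}): φ is true.
  e (successors {b, c, d, f, g}): φ is true.
  f (successors {b, c, e}): φ is true.
  g (successors {b, c, d, e, g}): φ is true.
  h (successors {a, b, d}): φ is true.
For instance, at a:
  At a: □◇(r ∨ ¬r) requires ◇(r ∨ ¬r) at every successor {b, h}.
      At b: ◇(r ∨ ¬r) requires r ∨ ¬r at some successor in {a, c, e, f, g, h}.
        r ∨ ¬r holds at a, so ◇(r ∨ ¬r) is true at b.
      At h: ◇(r ∨ ¬r) requires r ∨ ¬r at some successor in {a, b, d}.
        r ∨ ¬r holds at a, so ◇(r ∨ ¬r) is true at h.
  So □◇(r ∨ ¬r) is true at a.
Satisfying worlds: {a, b, c, d, e, f, g, h}

8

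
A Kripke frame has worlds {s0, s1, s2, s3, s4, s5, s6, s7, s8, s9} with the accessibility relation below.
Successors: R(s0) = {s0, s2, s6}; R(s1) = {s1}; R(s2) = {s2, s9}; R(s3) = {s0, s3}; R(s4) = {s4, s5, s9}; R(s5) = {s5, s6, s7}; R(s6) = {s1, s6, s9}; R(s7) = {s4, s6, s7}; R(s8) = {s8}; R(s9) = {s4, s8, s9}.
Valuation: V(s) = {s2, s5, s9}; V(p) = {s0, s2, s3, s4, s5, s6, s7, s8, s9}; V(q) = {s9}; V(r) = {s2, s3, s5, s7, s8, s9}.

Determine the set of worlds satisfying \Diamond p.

s0, s2, s3, s4, s5, s6, s7, s8, s9

Recall that \Diamond ψ holds at a world iff ψ holds at some accessible world.
Let φ = \Diamond p. Evaluate φ at each world:
  s0 (successors {s0, s2, s6}): φ is true.
  s1 (successors {s1}): φ is false.
  s2 (successors {s2, s9}): φ is true.
  s3 (successors {s0, s3}): φ is true.
  s4 (successors {s4, s5, s9}): φ is true.
  s5 (successors {s5, s6, s7}): φ is true.
  s6 (successors {s1, s6, s9}): φ is true.
  s7 (successors {s4, s6, s7}): φ is true.
  s8 (successors {s8}): φ is true.
  s9 (successors {s4, s8, s9}): φ is true.
For instance, at s3:
  At s3: \Diamond p requires p at some successor in {s0, s3}.
    p holds at s0, so \Diamond p is true at s3.
Satisfying worlds: {s0, s2, s3, s4, s5, s6, s7, s8, s9}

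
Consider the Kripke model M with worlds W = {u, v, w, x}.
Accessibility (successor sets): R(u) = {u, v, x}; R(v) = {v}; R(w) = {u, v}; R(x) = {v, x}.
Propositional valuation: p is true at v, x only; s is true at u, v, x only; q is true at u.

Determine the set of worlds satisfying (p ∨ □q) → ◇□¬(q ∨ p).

u, w

Let φ = (p ∨ □q) → ◇□¬(q ∨ p). Evaluate φ at each world:
  u (successors {u, v, x}): φ is true.
  v (successors {v}): φ is false.
  w (successors {u, v}): φ is true.
  x (successors {v, x}): φ is false.
For instance, at w:
  At w: p ∨ □q is false, ◇□¬(q ∨ p) is false, so (p ∨ □q) → ◇□¬(q ∨ p) is true.
    At w: p is false, □q is false, so p ∨ □q is false.
      At w: □q requires q at every successor {u, v}.
        q fails at v, so □q is false at w.
    At w: ◇□¬(q ∨ p) requires □¬(q ∨ p) at some successor in {u, v}.
      At u: □¬(q ∨ p) is false.
      At v: □¬(q ∨ p) is false.
    So ◇□¬(q ∨ p) is false at w.
Satisfying worlds: {u, w}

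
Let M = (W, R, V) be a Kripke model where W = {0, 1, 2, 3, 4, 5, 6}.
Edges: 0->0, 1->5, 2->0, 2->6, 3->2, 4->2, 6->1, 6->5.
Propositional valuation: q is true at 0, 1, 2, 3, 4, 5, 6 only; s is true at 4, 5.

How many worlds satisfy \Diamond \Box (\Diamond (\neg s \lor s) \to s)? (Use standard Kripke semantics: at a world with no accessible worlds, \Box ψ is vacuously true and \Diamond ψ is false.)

2

Let φ = \Diamond \Box (\Diamond (\neg s \lor s) \to s). Evaluate φ at each world:
  0 (successors {0}): φ is false.
  1 (successors {5}): φ is true.
  2 (successors {0, 6}): φ is false.
  3 (successors {2}): φ is false.
  4 (successors {2}): φ is false.
  5 (successors ∅): φ is false.
  6 (successors {1, 5}): φ is true.
For instance, at 3:
  At 3: \Diamond \Box (\Diamond (\neg s \lor s) \to s) requires \Box (\Diamond (\neg s \lor s) \to s) at some successor in {2}.
    At 2: \Box (\Diamond (\neg s \lor s) \to s) is false.
  So \Diamond \Box (\Diamond (\neg s \lor s) \to s) is false at 3.
Satisfying worlds: {1, 6}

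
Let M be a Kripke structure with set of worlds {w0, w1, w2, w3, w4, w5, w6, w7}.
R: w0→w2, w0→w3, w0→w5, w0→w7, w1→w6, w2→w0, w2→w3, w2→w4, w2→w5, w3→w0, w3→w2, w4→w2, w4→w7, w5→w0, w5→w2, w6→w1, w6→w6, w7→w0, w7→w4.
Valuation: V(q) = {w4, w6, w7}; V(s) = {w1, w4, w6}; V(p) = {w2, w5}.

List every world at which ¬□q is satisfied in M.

Let φ = ¬□q. Evaluate φ at each world:
  w0 (successors {w2, w3, w5, w7}): φ is true.
  w1 (successors {w6}): φ is false.
  w2 (successors {w0, w3, w4, w5}): φ is true.
  w3 (successors {w0, w2}): φ is true.
  w4 (successors {w2, w7}): φ is true.
  w5 (successors {w0, w2}): φ is true.
  w6 (successors {w1, w6}): φ is true.
  w7 (successors {w0, w4}): φ is true.
For instance, at w5:
  At w5: □q is false, so ¬□q is true.
    At w5: □q requires q at every successor {w0, w2}.
      q fails at w0, so □q is false at w5.
Satisfying worlds: {w0, w2, w3, w4, w5, w6, w7}

w0, w2, w3, w4, w5, w6, w7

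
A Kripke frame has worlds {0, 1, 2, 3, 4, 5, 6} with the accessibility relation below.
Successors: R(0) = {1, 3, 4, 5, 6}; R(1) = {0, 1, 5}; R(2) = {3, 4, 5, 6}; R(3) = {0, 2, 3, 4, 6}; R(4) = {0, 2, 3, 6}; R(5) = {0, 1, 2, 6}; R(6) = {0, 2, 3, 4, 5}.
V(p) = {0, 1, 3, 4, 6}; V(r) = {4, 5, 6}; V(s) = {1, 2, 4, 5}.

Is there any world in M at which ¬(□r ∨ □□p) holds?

Let φ = ¬(□r ∨ □□p). Evaluate φ at each world:
  0 (successors {1, 3, 4, 5, 6}): φ is true.
  1 (successors {0, 1, 5}): φ is true.
  2 (successors {3, 4, 5, 6}): φ is true.
  3 (successors {0, 2, 3, 4, 6}): φ is true.
  4 (successors {0, 2, 3, 6}): φ is true.
  5 (successors {0, 1, 2, 6}): φ is true.
  6 (successors {0, 2, 3, 4, 5}): φ is true.
Detail at 0 (witness):
  At 0: □r ∨ □□p is false, so ¬(□r ∨ □□p) is true.
    At 0: □r is false, □□p is false, so □r ∨ □□p is false.
      At 0: □r requires r at every successor {1, 3, 4, 5, 6}.
        r fails at 1, so □r is false at 0.
      At 0: □□p requires □p at every successor {1, 3, 4, 5, 6}.
        □p fails at 1, so □□p is false at 0.

Yes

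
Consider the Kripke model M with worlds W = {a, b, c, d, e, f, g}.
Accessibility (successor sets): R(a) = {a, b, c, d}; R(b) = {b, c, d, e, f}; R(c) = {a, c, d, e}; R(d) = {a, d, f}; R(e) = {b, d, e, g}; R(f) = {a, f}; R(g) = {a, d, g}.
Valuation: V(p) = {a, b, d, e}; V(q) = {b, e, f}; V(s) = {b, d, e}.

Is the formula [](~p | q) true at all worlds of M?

No

Recall that []ψ holds at a world iff ψ holds at every accessible world, and <>ψ holds iff ψ holds at some accessible world.
Let φ = [](~p | q). Evaluate φ at each world:
  a (successors {a, b, c, d}): φ is false.
  b (successors {b, c, d, e, f}): φ is false.
  c (successors {a, c, d, e}): φ is false.
  d (successors {a, d, f}): φ is false.
  e (successors {b, d, e, g}): φ is false.
  f (successors {a, f}): φ is false.
  g (successors {a, d, g}): φ is false.
Detail at a (counterexample):
  At a: [](~p | q) requires ~p | q at every successor {a, b, c, d}.
    ~p | q fails at a, so [](~p | q) is false at a.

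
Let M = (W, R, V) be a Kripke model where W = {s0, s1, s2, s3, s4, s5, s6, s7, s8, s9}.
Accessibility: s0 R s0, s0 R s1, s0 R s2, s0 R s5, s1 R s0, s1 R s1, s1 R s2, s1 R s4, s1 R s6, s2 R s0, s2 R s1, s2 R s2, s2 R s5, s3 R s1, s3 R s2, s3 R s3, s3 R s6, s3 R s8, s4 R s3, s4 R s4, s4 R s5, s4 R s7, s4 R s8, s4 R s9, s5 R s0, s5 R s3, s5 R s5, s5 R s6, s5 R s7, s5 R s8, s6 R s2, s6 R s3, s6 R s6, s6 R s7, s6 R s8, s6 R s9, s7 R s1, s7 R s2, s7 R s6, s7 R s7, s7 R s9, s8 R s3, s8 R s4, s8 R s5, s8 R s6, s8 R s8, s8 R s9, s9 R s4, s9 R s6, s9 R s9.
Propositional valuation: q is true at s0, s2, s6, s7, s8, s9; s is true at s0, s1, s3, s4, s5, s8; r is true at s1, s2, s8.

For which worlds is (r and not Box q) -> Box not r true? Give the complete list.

s0, s3, s4, s5, s6, s7, s9

Let φ = (r and not Box q) -> Box not r. Evaluate φ at each world:
  s0 (successors {s0, s1, s2, s5}): φ is true.
  s1 (successors {s0, s1, s2, s4, s6}): φ is false.
  s2 (successors {s0, s1, s2, s5}): φ is false.
  s3 (successors {s1, s2, s3, s6, s8}): φ is true.
  s4 (successors {s3, s4, s5, s7, s8, s9}): φ is true.
  s5 (successors {s0, s3, s5, s6, s7, s8}): φ is true.
  s6 (successors {s2, s3, s6, s7, s8, s9}): φ is true.
  s7 (successors {s1, s2, s6, s7, s9}): φ is true.
  s8 (successors {s3, s4, s5, s6, s8, s9}): φ is false.
  s9 (successors {s4, s6, s9}): φ is true.
For instance, at s2:
  At s2: r and not Box q is true, Box not r is false, so (r and not Box q) -> Box not r is false.
    At s2: r is true, not Box q is true, so r and not Box q is true.
      At s2: Box q is false, so not Box q is true.
    At s2: Box not r requires not r at every successor {s0, s1, s2, s5}.
      not r fails at s1, so Box not r is false at s2.
Satisfying worlds: {s0, s3, s4, s5, s6, s7, s9}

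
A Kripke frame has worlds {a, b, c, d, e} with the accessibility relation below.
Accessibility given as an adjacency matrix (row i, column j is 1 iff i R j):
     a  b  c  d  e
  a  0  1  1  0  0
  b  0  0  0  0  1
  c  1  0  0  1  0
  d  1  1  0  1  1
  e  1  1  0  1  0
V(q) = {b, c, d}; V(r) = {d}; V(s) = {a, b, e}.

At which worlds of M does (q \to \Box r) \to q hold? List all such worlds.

Recall that \Box ψ holds at a world iff ψ holds at every accessible world, and \Diamond ψ holds iff ψ holds at some accessible world.
Let φ = (q \to \Box r) \to q. Evaluate φ at each world:
  a (successors {b, c}): φ is false.
  b (successors {e}): φ is true.
  c (successors {a, d}): φ is true.
  d (successors {a, b, d, e}): φ is true.
  e (successors {a, b, d}): φ is false.
For instance, at c:
  At c: q \to \Box r is false, q is true, so (q \to \Box r) \to q is true.
    At c: q is true, \Box r is false, so q \to \Box r is false.
      At c: \Box r requires r at every successor {a, d}.
        r fails at a, so \Box r is false at c.
Satisfying worlds: {b, c, d}

b, c, d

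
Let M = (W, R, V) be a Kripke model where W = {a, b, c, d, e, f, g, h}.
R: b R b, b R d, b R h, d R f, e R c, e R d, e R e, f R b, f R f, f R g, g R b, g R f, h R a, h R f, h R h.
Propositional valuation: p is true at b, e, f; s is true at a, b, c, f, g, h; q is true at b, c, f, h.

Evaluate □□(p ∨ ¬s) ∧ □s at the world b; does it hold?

At b: □□(p ∨ ¬s) is false, □s is false, so □□(p ∨ ¬s) ∧ □s is false.
  At b: □□(p ∨ ¬s) requires □(p ∨ ¬s) at every successor {b, d, h}.
    □(p ∨ ¬s) fails at b, so □□(p ∨ ¬s) is false at b.
      At b: □(p ∨ ¬s) requires p ∨ ¬s at every successor {b, d, h}.
        p ∨ ¬s fails at h, so □(p ∨ ¬s) is false at b.
  At b: □s requires s at every successor {b, d, h}.
    s fails at d, so □s is false at b.

No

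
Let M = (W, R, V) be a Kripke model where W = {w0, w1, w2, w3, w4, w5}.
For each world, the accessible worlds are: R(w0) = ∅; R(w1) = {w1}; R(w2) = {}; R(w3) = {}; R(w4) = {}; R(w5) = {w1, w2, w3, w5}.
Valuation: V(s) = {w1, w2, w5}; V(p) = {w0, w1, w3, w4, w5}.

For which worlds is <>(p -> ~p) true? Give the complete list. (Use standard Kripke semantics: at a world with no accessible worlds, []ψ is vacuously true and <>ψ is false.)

Recall that <>ψ holds at a world iff ψ holds at some accessible world.
Let φ = <>(p -> ~p). Evaluate φ at each world:
  w0 (successors ∅): φ is false.
  w1 (successors {w1}): φ is false.
  w2 (successors ∅): φ is false.
  w3 (successors ∅): φ is false.
  w4 (successors ∅): φ is false.
  w5 (successors {w1, w2, w3, w5}): φ is true.
For instance, at w1:
  At w1: <>(p -> ~p) requires p -> ~p at some successor in {w1}.
    At w1: p -> ~p is false.
  So <>(p -> ~p) is false at w1.
Satisfying worlds: {w5}

w5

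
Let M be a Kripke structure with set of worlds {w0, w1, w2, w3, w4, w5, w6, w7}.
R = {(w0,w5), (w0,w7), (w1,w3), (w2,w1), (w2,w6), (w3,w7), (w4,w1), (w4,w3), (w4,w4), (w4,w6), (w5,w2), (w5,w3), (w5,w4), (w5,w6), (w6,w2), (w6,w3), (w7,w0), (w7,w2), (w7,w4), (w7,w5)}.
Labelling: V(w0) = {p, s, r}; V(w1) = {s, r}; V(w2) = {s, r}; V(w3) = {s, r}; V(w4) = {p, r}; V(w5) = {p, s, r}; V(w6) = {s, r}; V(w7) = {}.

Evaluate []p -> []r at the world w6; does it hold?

At w6: []p is false, []r is true, so []p -> []r is true.
  At w6: []p requires p at every successor {w2, w3}.
    p fails at w2, so []p is false at w6.
  At w6: []r requires r at every successor {w2, w3}.
    At w2: r is true.
    At w3: r is true.
  So []r is true at w6.

Yes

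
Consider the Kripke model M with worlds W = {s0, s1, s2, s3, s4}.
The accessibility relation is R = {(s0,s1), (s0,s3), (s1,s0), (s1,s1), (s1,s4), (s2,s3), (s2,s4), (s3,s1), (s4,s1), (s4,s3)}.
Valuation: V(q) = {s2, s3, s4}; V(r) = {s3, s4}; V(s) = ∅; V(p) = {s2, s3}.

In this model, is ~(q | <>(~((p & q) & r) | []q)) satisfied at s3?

No

Recall that []ψ holds at a world iff ψ holds at every accessible world, and <>ψ holds iff ψ holds at some accessible world.
At s3: q | <>(~((p & q) & r) | []q) is true, so ~(q | <>(~((p & q) & r) | []q)) is false.
  At s3: q is true, <>(~((p & q) & r) | []q) is true, so q | <>(~((p & q) & r) | []q) is true.
    At s3: <>(~((p & q) & r) | []q) requires ~((p & q) & r) | []q at some successor in {s1}.
      ~((p & q) & r) | []q holds at s1, so <>(~((p & q) & r) | []q) is true at s3.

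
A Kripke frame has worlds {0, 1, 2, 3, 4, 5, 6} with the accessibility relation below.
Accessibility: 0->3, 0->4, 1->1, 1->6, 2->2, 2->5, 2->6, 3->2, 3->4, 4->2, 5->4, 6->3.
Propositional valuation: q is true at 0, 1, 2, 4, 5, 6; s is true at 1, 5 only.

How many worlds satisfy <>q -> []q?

Recall that []ψ holds at a world iff ψ holds at every accessible world, and <>ψ holds iff ψ holds at some accessible world.
Let φ = <>q -> []q. Evaluate φ at each world:
  0 (successors {3, 4}): φ is false.
  1 (successors {1, 6}): φ is true.
  2 (successors {2, 5, 6}): φ is true.
  3 (successors {2, 4}): φ is true.
  4 (successors {2}): φ is true.
  5 (successors {4}): φ is true.
  6 (successors {3}): φ is true.
For instance, at 4:
  At 4: <>q is true, []q is true, so <>q -> []q is true.
    At 4: <>q requires q at some successor in {2}.
      q holds at 2, so <>q is true at 4.
    At 4: []q requires q at every successor {2}.
      At 2: q is true.
    So []q is true at 4.
Satisfying worlds: {1, 2, 3, 4, 5, 6}

6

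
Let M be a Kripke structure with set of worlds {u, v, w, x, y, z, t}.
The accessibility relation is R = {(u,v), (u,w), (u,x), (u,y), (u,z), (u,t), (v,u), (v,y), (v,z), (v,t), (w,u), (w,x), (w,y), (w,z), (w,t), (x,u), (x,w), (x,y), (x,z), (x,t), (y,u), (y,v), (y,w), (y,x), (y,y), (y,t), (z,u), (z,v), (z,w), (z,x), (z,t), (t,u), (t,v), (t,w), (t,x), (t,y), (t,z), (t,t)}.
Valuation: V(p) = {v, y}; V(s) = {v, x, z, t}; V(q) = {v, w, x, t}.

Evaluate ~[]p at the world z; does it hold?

At z: []p is false, so ~[]p is true.
  At z: []p requires p at every successor {u, v, w, x, t}.
    p fails at u, so []p is false at z.

Yes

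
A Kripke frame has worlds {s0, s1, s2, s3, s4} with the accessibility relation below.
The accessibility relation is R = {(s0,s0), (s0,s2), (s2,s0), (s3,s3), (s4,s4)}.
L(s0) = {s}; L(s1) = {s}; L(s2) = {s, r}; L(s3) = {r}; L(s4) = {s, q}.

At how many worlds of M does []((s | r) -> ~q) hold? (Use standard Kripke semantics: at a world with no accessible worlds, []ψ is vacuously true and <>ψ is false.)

4

Recall that []ψ holds at a world iff ψ holds at every accessible world, and <>ψ holds iff ψ holds at some accessible world.
Let φ = []((s | r) -> ~q). Evaluate φ at each world:
  s0 (successors {s0, s2}): φ is true.
  s1 (successors ∅): φ is true.
  s2 (successors {s0}): φ is true.
  s3 (successors {s3}): φ is true.
  s4 (successors {s4}): φ is false.
For instance, at s0:
  At s0: []((s | r) -> ~q) requires (s | r) -> ~q at every successor {s0, s2}.
    At s0: (s | r) -> ~q is true.
    At s2: (s | r) -> ~q is true.
  So []((s | r) -> ~q) is true at s0.
Satisfying worlds: {s0, s1, s2, s3}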